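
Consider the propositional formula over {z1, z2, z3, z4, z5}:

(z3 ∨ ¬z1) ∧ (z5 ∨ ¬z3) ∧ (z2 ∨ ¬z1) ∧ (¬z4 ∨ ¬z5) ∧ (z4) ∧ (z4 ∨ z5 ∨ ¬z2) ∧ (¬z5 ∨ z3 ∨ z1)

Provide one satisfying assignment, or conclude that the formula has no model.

z1 ↦ False,  z2 ↦ False,  z3 ↦ False,  z4 ↦ True,  z5 ↦ False

From the singleton clause (z4), z4 = True.
From the singleton clause (¬z5), z5 = False.
From the singleton clause (¬z3), z3 = False.
From the singleton clause (¬z1), z1 = False.
Every clause is now satisfied; z2 is unconstrained.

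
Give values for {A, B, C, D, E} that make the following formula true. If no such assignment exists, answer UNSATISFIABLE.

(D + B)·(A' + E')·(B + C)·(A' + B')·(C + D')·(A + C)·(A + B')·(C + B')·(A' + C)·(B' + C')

A=0; B=0; C=1; D=1; E=0

Suppose D = 1.
(C) alone gives C = 1.
(B') alone gives B = 0.
Suppose A = 0.
Every clause is now satisfied; E is unconstrained.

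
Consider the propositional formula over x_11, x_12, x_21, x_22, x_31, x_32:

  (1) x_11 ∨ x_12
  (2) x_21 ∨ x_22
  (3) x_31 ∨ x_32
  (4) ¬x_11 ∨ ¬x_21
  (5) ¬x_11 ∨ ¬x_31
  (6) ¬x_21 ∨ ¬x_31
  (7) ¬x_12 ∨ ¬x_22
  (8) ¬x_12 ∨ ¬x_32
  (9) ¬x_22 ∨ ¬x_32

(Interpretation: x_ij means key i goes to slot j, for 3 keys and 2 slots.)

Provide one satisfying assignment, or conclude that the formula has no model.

UNSATISFIABLE

Suppose x_11 = True.
From the singleton clause (¬x_21), x_21 = False.
From the singleton clause (x_22), x_22 = True.
From the singleton clause (¬x_31), x_31 = False.
From the singleton clause (x_32), x_32 = True.
But (¬x_32) is also a unit clause — contradiction.
Undo x_11 and try x_11 = False.
From the singleton clause (x_12), x_12 = True.
From the singleton clause (¬x_22), x_22 = False.
From the singleton clause (x_21), x_21 = True.
From the singleton clause (¬x_31), x_31 = False.
From the singleton clause (x_32), x_32 = True.
But (¬x_32) is also a unit clause — contradiction.
Both values of x_11 lead to a conflict.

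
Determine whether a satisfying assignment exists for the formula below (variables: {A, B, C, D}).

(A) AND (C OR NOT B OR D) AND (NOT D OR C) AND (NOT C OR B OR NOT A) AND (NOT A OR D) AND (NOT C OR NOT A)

No, unsatisfiable

From the singleton clause (A), A = true.
From the singleton clause (D), D = true.
From the singleton clause (C), C = true.
That conflicts with the unit clause (NOT C).
No assignment satisfies every clause.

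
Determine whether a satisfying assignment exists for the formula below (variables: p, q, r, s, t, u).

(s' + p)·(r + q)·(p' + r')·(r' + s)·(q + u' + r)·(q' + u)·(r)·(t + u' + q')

No

The clause (r) is unit, so r = 1.
The clause (p') is unit, so p = 0.
The clause (s') is unit, so s = 0.
Now (s) is unsatisfied and unit — conflict.
No assignment satisfies every clause.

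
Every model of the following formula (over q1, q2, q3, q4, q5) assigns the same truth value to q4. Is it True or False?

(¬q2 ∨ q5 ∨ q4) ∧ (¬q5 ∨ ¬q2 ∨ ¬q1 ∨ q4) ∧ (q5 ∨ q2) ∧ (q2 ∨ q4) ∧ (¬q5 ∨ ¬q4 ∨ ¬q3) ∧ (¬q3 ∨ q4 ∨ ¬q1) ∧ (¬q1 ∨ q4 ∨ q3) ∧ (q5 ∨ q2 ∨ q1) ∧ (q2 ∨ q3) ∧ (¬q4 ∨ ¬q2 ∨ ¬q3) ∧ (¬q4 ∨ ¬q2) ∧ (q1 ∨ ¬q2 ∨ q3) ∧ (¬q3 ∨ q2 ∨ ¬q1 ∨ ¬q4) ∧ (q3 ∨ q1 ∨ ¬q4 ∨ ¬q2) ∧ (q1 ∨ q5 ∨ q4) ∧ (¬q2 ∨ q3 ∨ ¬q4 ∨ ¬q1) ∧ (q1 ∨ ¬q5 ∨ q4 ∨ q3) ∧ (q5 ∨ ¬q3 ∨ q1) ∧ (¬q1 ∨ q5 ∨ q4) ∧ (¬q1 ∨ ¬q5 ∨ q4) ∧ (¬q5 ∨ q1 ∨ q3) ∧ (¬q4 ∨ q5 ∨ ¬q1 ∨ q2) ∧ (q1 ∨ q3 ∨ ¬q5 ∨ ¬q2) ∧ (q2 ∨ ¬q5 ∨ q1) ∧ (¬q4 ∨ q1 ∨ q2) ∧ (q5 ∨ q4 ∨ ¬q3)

False

Suppose q4 = True.
(¬q2) alone gives q2 = False.
(q5) alone gives q5 = True.
(¬q3) alone gives q3 = False.
But (q3) is also a unit clause — contradiction.
So every satisfying assignment has q4 = False.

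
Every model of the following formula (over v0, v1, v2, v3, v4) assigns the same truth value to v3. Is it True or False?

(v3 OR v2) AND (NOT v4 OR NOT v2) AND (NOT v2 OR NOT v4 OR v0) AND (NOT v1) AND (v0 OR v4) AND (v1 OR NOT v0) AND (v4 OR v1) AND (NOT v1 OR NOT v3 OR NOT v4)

Suppose v3 = false.
The clause (v2) is unit, so v2 = true.
The clause (NOT v4) is unit, so v4 = false.
The clause (NOT v1) is unit, so v1 = false.
Now (v1) is unsatisfied and unit — conflict.
So every satisfying assignment has v3 = True.

True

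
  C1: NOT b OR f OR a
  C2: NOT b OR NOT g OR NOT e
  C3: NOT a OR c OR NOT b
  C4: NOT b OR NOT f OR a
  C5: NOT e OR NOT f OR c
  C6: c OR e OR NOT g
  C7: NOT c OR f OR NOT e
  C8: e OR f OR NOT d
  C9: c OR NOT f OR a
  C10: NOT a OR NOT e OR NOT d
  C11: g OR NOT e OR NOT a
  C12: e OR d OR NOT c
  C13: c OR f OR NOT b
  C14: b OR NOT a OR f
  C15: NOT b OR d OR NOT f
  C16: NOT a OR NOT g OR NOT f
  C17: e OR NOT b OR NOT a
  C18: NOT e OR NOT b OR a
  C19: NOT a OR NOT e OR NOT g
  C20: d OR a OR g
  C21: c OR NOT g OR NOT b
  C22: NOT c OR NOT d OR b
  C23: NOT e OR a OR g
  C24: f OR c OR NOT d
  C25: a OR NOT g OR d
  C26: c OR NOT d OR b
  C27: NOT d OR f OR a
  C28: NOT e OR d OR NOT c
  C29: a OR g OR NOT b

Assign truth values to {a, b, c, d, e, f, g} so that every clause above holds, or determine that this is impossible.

a=true; b=false; c=false; d=false; e=false; f=true; g=false

Suppose b = false.
Suppose a = true.
The clause (f) is unit, so f = true.
The clause (NOT g) is unit, so g = false.
The clause (NOT e) is unit, so e = false.
Suppose d = false.
The clause (NOT c) is unit, so c = false.
This assignment satisfies each clause.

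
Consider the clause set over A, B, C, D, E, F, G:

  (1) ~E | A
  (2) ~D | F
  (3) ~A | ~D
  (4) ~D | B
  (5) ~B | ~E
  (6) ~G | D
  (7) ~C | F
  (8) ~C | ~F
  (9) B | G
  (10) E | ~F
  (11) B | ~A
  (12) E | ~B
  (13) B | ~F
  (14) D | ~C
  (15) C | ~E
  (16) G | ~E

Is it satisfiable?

Unsatisfiable

Case E = 0:
The clause (~F) is unit, so F = 0.
The clause (~D) is unit, so D = 0.
The clause (~G) is unit, so G = 0.
The clause (~C) is unit, so C = 0.
The clause (B) is unit, so B = 1.
That conflicts with the unit clause (~B).
So E must be the other value — set E = 1.
The clause (A) is unit, so A = 1.
The clause (~D) is unit, so D = 0.
The clause (~B) is unit, so B = 0.
That conflicts with the unit clause (B).
Either choice for E ends in contradiction.
No assignment satisfies every clause.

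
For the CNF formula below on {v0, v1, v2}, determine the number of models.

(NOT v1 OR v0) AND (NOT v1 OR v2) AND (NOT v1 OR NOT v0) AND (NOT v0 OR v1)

There are 2^3 = 8 truth assignments over (v0, v1, v2).
Check each against the 4 clauses (columns in the order v0, v1, v2):
  F F F  ✓ satisfies all
  F F T  ✓ satisfies all
  F T F  ✗ fails (NOT v1 OR v0)
  F T T  ✗ fails (NOT v1 OR v0)
  T F F  ✗ fails (NOT v0 OR v1)
  T F T  ✗ fails (NOT v0 OR v1)
  T T F  ✗ fails (NOT v1 OR v2)
  T T T  ✗ fails (NOT v1 OR NOT v0)
2 of the 8 rows are models.

2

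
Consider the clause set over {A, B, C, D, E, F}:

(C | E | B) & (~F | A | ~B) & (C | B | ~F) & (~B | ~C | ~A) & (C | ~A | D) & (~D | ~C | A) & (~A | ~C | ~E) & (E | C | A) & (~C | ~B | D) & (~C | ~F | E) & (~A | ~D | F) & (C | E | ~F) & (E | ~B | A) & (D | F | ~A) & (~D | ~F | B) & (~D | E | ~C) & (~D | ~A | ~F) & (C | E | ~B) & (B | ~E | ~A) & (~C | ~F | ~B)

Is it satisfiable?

Satisfiable

Try C = 0.
Try E = 1.
Try B = 0.
Unit clause (~F) forces F = 0.
Unit clause (~A) forces A = 0.
Every clause is now satisfied; D is unconstrained.
A satisfying assignment: A ↦ 0, B ↦ 0, C ↦ 0, D ↦ 1, E ↦ 1, F ↦ 0.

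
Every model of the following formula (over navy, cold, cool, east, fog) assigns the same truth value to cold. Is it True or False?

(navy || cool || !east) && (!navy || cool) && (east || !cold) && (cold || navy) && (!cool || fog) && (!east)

Suppose cold = true.
Unit clause (east) forces east = true.
Now (!east) is unsatisfied and unit — conflict.
So every satisfying assignment has cold = False.

False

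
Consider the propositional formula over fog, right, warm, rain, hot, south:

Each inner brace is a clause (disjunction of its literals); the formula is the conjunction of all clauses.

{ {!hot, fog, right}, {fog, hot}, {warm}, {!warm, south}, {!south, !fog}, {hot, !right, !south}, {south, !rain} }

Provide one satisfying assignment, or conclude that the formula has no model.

fog: false,  right: true,  warm: true,  rain: true,  hot: true,  south: true

Unit clause (warm) forces warm = true.
Unit clause (south) forces south = true.
Unit clause (!fog) forces fog = false.
Unit clause (hot) forces hot = true.
Unit clause (right) forces right = true.
All clauses hold; rain can take either value.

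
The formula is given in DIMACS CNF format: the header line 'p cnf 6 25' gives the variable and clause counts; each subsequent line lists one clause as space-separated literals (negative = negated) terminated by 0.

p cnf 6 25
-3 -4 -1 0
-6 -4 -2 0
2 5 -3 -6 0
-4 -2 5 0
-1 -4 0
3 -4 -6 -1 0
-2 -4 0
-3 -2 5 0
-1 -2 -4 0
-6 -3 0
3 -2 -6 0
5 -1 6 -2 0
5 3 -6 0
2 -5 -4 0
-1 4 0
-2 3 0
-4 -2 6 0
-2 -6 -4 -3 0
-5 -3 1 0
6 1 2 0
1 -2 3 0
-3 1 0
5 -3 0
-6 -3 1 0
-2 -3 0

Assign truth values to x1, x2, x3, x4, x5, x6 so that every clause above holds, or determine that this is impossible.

x1: False; x2: False; x3: False; x4: False; x5: True; x6: True

Case x1 = False:
From the singleton clause (¬x3), x3 = False.
From the singleton clause (¬x2), x2 = False.
From the singleton clause (x6), x6 = True.
From the singleton clause (x5), x5 = True.
From the singleton clause (¬x4), x4 = False.
This assignment satisfies each clause.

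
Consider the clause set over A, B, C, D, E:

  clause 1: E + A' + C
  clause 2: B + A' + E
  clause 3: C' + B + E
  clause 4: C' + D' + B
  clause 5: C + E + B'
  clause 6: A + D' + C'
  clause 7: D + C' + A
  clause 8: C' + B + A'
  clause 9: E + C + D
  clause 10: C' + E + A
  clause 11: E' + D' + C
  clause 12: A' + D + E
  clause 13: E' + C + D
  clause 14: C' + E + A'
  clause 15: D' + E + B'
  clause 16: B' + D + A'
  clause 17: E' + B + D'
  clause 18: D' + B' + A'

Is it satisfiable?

Try E = 0.
Try A = 0.
From the singleton clause (C'), C = 0.
From the singleton clause (B'), B = 0.
From the singleton clause (D), D = 1.
All clauses are satisfied.
A satisfying assignment: A ↦ 0, B ↦ 0, C ↦ 0, D ↦ 1, E ↦ 0.

Yes, satisfiable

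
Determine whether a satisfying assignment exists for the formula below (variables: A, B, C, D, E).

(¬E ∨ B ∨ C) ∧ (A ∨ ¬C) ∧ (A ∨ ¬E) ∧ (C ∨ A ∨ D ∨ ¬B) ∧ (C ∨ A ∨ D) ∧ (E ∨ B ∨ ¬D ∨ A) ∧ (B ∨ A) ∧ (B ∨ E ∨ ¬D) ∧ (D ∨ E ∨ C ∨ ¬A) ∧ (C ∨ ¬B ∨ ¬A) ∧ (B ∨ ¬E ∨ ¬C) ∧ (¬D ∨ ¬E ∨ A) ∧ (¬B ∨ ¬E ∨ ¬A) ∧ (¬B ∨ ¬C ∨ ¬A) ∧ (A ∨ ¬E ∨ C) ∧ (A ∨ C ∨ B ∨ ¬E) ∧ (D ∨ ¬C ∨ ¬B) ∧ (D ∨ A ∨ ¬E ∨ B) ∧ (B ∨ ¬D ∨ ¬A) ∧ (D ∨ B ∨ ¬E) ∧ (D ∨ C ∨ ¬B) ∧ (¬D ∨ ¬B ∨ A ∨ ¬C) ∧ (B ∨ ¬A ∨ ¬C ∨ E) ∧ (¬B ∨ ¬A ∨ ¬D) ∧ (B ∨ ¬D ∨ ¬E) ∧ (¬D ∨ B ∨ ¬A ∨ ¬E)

Branch on A: set A = False.
From the singleton clause (¬C), C = False.
From the singleton clause (¬E), E = False.
From the singleton clause (D), D = True.
From the singleton clause (B), B = True.
All clauses are satisfied.
A satisfying assignment: A: False; B: True; C: False; D: True; E: False.

Yes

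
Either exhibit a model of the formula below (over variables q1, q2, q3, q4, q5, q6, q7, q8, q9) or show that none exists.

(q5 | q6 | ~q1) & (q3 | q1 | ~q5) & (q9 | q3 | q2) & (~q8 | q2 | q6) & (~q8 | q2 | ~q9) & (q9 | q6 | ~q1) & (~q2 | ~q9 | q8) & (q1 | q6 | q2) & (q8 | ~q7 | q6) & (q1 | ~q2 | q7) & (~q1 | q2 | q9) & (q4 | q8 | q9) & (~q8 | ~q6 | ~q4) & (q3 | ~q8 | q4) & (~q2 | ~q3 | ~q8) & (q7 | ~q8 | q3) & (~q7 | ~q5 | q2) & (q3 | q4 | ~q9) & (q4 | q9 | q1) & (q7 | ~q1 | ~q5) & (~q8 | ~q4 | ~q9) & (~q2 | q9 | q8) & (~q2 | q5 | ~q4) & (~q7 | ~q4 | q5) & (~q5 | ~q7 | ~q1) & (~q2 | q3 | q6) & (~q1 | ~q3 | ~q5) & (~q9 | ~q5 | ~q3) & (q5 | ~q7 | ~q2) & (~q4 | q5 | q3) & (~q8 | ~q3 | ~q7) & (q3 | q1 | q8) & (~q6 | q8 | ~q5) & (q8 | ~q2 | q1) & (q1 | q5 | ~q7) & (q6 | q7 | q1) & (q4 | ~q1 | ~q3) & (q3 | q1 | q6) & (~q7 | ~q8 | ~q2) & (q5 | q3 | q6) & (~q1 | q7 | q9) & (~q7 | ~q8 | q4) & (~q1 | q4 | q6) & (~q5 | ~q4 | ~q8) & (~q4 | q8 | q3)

q1=0; q2=0; q3=1; q4=1; q5=0; q6=1; q7=0; q8=0; q9=0

Branch on q5: set q5 = 0.
Branch on q6: set q6 = 1.
Branch on q8: set q8 = 0.
Branch on q2: set q2 = 0.
Branch on q9: set q9 = 0.
Unit clause (q3) forces q3 = 1.
Unit clause (~q1) forces q1 = 0.
Unit clause (q4) forces q4 = 1.
Unit clause (~q7) forces q7 = 0.
All clauses are satisfied.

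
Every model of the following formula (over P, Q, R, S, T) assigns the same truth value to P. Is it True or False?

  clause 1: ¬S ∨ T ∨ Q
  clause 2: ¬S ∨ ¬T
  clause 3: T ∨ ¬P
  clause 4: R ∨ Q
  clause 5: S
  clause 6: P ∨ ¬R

Suppose P = True.
Unit clause (T) forces T = True.
Unit clause (¬S) forces S = False.
Now (S) is unsatisfied and unit — conflict.
So every satisfying assignment has P = False.

False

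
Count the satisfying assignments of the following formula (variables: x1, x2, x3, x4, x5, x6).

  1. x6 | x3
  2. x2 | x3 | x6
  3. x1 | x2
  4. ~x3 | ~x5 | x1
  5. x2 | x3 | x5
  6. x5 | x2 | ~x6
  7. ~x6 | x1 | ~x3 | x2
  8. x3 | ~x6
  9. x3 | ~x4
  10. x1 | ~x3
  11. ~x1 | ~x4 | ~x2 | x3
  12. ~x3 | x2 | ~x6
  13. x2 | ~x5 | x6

10

There are 2^6 = 64 truth assignments over (x1, x2, x3, x4, x5, x6).
Split on x4. With x4 = 1, the clauses containing x4 are satisfied and ~x4 drops from the rest; 5 of the 2^5 = 32 assignments to the other variables satisfy what remains.
With x4 = 0, by the same count on the reduced clause set, 5 assignments work.
(One model: x1=T, x2=F, x3=T, x4=F, x5=F, x6=F.)
Total: 5 + 5 = 10.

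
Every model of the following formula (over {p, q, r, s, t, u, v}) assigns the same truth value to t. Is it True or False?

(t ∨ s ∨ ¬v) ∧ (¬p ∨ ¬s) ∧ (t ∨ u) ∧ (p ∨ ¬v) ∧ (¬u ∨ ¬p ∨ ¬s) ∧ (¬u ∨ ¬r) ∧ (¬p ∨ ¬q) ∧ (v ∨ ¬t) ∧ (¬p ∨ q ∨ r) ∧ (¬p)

Suppose t = True.
Unit clause (v) forces v = True.
Unit clause (p) forces p = True.
Now (¬p) is unsatisfied and unit — conflict.
So every satisfying assignment has t = False.

False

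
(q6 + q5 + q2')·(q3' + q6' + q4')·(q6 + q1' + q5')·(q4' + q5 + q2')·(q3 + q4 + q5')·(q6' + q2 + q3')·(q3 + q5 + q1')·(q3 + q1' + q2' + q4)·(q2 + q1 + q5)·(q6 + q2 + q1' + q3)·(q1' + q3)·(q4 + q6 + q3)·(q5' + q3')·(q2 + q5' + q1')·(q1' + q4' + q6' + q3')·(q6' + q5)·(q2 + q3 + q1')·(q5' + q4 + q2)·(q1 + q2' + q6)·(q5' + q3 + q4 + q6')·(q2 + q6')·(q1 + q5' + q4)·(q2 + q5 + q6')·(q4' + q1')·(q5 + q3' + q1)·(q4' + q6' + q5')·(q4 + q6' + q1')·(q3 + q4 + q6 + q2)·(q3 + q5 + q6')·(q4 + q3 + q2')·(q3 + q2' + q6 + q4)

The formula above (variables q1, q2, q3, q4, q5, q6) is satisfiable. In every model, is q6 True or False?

False

Suppose q6 = 1.
From the singleton clause (q5), q5 = 1.
From the singleton clause (q3'), q3 = 0.
From the singleton clause (q4), q4 = 1.
But (q4') is also a unit clause — contradiction.
So every satisfying assignment has q6 = False.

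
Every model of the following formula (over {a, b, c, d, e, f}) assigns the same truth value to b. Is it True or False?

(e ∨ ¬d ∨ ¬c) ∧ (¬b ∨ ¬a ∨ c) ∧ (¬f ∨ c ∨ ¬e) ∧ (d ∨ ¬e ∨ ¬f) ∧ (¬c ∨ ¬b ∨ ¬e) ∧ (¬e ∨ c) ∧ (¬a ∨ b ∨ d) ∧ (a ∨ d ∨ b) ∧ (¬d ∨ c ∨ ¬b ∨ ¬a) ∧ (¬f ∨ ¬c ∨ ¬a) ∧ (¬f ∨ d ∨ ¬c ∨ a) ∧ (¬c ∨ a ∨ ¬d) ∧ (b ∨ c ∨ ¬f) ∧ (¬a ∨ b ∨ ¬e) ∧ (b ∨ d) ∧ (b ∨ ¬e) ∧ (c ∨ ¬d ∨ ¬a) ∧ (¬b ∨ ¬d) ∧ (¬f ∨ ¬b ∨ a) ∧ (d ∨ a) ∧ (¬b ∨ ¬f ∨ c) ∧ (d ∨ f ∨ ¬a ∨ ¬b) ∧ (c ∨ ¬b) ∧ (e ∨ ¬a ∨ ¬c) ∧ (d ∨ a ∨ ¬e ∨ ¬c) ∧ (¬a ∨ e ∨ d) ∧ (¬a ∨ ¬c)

Suppose b = True.
From the singleton clause (¬d), d = False.
From the singleton clause (a), a = True.
From the singleton clause (c), c = True.
That conflicts with the unit clause (¬c).
So every satisfying assignment has b = False.

False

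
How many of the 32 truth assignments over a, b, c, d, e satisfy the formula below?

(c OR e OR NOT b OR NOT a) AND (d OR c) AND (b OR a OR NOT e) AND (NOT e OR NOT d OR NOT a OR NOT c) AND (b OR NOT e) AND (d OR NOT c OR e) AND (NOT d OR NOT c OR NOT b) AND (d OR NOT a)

8

There are 2^5 = 32 truth assignments over (a, b, c, d, e).
Split on b. With b = true, the clauses containing b are satisfied and NOT b drops from the rest; 4 of the 2^4 = 16 assignments to the other variables satisfy what remains.
With b = false, by the same count on the reduced clause set, 4 assignments work.
(One model: a=F, b=F, c=F, d=T, e=F.)
Total: 4 + 4 = 8.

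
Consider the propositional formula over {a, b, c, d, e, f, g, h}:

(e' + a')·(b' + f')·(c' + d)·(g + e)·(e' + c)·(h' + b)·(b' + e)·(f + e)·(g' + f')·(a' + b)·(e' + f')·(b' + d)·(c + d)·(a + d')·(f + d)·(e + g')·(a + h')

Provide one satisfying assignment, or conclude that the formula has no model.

UNSATISFIABLE

Branch on e: set e = 0.
The clause (g) is unit, so g = 1.
Now (g') is unsatisfied and unit — conflict.
Backtrack on e: now try e = 1.
The clause (a') is unit, so a = 0.
The clause (c) is unit, so c = 1.
The clause (d) is unit, so d = 1.
Now (d') is unsatisfied and unit — conflict.
Neither e = 1 nor e = 0 works.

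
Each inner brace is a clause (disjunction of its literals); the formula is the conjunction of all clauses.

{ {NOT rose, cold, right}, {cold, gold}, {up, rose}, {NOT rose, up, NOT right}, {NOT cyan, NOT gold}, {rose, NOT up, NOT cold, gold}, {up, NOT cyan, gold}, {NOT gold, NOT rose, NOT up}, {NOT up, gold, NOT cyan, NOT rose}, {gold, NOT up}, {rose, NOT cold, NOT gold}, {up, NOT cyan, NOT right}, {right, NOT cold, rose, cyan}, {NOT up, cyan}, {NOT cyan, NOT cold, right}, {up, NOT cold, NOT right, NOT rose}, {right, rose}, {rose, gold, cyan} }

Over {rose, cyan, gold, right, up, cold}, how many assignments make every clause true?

There are 2^6 = 64 truth assignments over (rose, cyan, gold, right, up, cold).
Split on gold. With gold = true, the clauses containing gold are satisfied and NOT gold drops from the rest; 1 of the 2^5 = 32 assignments to the other variables satisfy what remains.
With gold = false, by the same count on the reduced clause set, 1 assignment works.
(One model: rose=T, cyan=F, gold=F, right=F, up=F, cold=T.)
Total: 1 + 1 = 2.

2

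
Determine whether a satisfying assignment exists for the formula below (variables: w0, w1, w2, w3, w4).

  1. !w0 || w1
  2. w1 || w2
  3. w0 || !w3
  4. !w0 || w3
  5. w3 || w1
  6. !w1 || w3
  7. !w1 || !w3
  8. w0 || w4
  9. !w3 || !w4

Branch on w0: set w0 = false.
(!w3) alone gives w3 = false.
(w1) alone gives w1 = true.
That conflicts with the unit clause (!w1).
So w0 must be the other value — set w0 = true.
(w1) alone gives w1 = true.
(w3) alone gives w3 = true.
That conflicts with the unit clause (!w3).
Neither w0 = true nor w0 = false works.
No assignment satisfies every clause.

No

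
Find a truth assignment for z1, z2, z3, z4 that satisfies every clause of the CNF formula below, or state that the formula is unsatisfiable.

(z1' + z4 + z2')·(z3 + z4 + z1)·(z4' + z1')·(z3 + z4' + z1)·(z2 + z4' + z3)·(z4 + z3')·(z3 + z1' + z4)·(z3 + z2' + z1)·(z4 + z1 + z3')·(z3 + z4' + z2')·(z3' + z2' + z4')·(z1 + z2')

Suppose z4 = 1.
From the singleton clause (z1'), z1 = 0.
From the singleton clause (z3), z3 = 1.
From the singleton clause (z2'), z2 = 0.
Every clause now holds.

z1 ↦ 0; z2 ↦ 0; z3 ↦ 1; z4 ↦ 1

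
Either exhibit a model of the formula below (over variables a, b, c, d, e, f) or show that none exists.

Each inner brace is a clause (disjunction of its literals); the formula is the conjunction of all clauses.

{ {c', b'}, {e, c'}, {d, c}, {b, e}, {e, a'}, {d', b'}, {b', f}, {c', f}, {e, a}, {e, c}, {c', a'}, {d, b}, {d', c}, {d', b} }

Suppose c = 0.
The clause (d) is unit, so d = 1.
Now (d') is unsatisfied and unit — conflict.
So c must be the other value — set c = 1.
The clause (b') is unit, so b = 0.
The clause (e) is unit, so e = 1.
The clause (f) is unit, so f = 1.
The clause (a') is unit, so a = 0.
The clause (d) is unit, so d = 1.
Now (d') is unsatisfied and unit — conflict.
Neither c = 1 nor c = 0 works.

UNSATISFIABLE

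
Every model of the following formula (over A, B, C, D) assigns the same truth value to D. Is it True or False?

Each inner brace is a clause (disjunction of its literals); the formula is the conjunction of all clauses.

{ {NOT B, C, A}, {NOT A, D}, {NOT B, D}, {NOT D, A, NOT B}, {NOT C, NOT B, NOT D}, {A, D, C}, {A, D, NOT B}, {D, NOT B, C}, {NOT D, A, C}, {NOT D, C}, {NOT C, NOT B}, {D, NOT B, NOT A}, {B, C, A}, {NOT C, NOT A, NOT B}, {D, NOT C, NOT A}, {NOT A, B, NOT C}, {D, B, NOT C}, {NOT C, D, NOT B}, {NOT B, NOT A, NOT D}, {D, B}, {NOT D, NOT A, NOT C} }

True

Suppose D = false.
From the singleton clause (NOT A), A = false.
From the singleton clause (NOT B), B = false.
But (B) is also a unit clause — contradiction.
So every satisfying assignment has D = True.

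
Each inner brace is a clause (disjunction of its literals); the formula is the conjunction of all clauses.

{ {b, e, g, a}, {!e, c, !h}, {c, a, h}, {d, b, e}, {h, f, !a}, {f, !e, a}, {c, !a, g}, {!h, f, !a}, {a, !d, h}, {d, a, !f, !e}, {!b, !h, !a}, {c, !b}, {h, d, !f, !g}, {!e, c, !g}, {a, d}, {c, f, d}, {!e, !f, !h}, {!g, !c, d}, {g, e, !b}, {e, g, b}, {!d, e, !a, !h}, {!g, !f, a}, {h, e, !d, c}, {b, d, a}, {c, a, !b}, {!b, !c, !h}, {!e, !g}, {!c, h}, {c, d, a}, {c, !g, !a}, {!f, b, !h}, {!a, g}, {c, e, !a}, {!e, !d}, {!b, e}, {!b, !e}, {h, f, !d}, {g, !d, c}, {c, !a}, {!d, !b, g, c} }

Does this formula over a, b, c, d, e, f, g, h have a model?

Try c = true.
Unit clause (h) forces h = true.
Unit clause (!b) forces b = false.
Unit clause (!f) forces f = false.
Unit clause (!a) forces a = false.
Unit clause (!e) forces e = false.
Unit clause (g) forces g = true.
Unit clause (d) forces d = true.
This assignment satisfies each clause.
A satisfying assignment: a ↦ false; b ↦ false; c ↦ true; d ↦ true; e ↦ false; f ↦ false; g ↦ true; h ↦ true.

Yes, satisfiable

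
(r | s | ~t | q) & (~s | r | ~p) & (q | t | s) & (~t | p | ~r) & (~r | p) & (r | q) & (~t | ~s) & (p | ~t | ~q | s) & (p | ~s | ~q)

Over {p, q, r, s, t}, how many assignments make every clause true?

8

There are 2^5 = 32 truth assignments over (p, q, r, s, t).
Split on s. With s = 1, the clauses containing s are satisfied and ~s drops from the rest; 2 of the 2^4 = 16 assignments to the other variables satisfy what remains.
With s = 0, by the same count on the reduced clause set, 6 assignments work.
(One model: p=F, q=T, r=F, s=F, t=F.)
Total: 2 + 6 = 8.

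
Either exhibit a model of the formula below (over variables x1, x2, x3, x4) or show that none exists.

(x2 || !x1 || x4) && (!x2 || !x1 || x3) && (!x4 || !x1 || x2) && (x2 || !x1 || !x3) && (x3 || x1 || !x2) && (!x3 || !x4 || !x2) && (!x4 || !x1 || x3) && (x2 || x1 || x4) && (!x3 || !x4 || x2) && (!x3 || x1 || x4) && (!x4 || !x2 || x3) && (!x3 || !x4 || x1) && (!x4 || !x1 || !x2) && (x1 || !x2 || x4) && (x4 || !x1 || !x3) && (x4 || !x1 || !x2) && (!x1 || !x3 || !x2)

x1: false; x2: false; x3: false; x4: true

Case x2 = false:
Case x1 = false:
The clause (x4) is unit, so x4 = true.
The clause (!x3) is unit, so x3 = false.
Every clause now holds.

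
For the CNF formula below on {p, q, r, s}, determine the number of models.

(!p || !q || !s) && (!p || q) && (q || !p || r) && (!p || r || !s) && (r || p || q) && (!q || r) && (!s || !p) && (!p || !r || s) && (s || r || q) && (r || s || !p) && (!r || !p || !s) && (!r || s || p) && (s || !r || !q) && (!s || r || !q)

2

There are 2^4 = 16 truth assignments over (p, q, r, s).
Check each against the 14 clauses (columns in the order p, q, r, s):
  F F F F  ✗ fails (r || p || q)
  F F F T  ✗ fails (r || p || q)
  F F T F  ✗ fails (!r || s || p)
  F F T T  ✓ satisfies all
  F T F F  ✗ fails (!q || r)
  F T F T  ✗ fails (!q || r)
  F T T F  ✗ fails (!r || s || p)
  F T T T  ✓ satisfies all
  T F F F  ✗ fails (!p || q)
  T F F T  ✗ fails (!p || q)
  T F T F  ✗ fails (!p || q)
  T F T T  ✗ fails (!p || q)
  T T F F  ✗ fails (!q || r)
  T T F T  ✗ fails (!p || !q || !s)
  T T T F  ✗ fails (!p || !r || s)
  T T T T  ✗ fails (!p || !q || !s)
2 of the 16 rows are models.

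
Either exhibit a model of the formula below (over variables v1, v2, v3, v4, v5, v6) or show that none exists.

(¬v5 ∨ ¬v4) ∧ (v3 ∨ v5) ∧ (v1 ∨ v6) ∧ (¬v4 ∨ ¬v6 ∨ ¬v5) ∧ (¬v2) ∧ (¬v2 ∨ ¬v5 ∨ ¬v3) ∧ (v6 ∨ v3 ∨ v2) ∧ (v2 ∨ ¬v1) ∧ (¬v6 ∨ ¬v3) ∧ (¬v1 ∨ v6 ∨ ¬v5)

Unit clause (¬v2) forces v2 = False.
Unit clause (¬v1) forces v1 = False.
Unit clause (v6) forces v6 = True.
Unit clause (¬v3) forces v3 = False.
Unit clause (v5) forces v5 = True.
Unit clause (¬v4) forces v4 = False.
Every clause now holds.

v1: False; v2: False; v3: False; v4: False; v5: True; v6: True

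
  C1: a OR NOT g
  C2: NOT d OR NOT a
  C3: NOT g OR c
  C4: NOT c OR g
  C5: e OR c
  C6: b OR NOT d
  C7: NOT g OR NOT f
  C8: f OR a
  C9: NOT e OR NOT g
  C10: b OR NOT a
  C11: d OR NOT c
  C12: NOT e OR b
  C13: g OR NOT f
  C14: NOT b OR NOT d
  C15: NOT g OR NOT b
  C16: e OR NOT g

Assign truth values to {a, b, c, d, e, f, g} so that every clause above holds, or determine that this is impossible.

a=true,  b=true,  c=false,  d=false,  e=true,  f=false,  g=false

Suppose a = true.
(NOT d) alone gives d = false.
(b) alone gives b = true.
(NOT c) alone gives c = false.
(NOT g) alone gives g = false.
(e) alone gives e = true.
(NOT f) alone gives f = false.
This assignment satisfies each clause.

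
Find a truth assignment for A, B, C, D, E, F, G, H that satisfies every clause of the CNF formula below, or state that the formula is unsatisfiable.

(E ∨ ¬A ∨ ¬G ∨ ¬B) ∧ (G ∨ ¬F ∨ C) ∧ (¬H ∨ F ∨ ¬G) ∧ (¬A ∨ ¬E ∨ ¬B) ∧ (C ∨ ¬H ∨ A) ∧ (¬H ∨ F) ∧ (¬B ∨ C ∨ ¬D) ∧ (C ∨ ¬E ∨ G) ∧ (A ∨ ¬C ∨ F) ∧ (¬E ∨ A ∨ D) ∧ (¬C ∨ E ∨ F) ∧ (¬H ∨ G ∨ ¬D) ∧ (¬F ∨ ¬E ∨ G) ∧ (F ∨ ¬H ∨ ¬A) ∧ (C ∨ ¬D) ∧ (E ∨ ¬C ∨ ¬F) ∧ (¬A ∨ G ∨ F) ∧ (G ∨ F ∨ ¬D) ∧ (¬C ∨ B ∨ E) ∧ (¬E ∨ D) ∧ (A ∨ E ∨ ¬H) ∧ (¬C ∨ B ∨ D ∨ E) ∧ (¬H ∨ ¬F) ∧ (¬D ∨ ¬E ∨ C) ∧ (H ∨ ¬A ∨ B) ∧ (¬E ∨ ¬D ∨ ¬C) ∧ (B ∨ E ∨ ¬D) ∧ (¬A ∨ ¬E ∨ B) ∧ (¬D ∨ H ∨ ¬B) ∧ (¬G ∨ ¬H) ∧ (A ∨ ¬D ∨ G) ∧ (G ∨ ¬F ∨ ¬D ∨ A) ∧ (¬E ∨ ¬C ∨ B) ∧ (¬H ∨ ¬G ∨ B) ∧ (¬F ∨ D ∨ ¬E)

A: False; B: True; C: False; D: False; E: False; F: False; G: False; H: False

Try H = False.
Try C = False.
From the singleton clause (¬D), D = False.
From the singleton clause (¬E), E = False.
Try G = False.
From the singleton clause (¬F), F = False.
From the singleton clause (¬A), A = False.
No clause remains; B is free.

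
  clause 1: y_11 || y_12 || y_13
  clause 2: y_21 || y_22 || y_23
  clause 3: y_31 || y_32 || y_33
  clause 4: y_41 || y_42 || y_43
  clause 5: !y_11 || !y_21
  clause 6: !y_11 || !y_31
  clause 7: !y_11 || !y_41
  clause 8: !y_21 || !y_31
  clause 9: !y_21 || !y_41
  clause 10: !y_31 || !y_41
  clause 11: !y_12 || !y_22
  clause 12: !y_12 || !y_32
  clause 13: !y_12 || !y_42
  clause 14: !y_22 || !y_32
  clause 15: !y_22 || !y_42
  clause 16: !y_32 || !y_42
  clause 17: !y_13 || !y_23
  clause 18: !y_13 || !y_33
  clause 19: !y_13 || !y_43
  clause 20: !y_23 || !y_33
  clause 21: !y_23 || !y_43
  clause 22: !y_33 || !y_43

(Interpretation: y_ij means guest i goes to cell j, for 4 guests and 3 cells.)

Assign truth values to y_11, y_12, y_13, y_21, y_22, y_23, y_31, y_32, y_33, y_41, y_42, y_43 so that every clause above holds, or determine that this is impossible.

UNSATISFIABLE

Case y_11 = false:
Case y_12 = true:
The clause (!y_22) is unit, so y_22 = false.
The clause (!y_32) is unit, so y_32 = false.
The clause (!y_42) is unit, so y_42 = false.
Case y_21 = true:
The clause (!y_31) is unit, so y_31 = false.
The clause (y_33) is unit, so y_33 = true.
The clause (!y_41) is unit, so y_41 = false.
The clause (y_43) is unit, so y_43 = true.
But (!y_43) is also a unit clause — contradiction.
Undo y_21 and try y_21 = false.
The clause (y_23) is unit, so y_23 = true.
The clause (!y_13) is unit, so y_13 = false.
The clause (!y_33) is unit, so y_33 = false.
The clause (y_31) is unit, so y_31 = true.
The clause (!y_41) is unit, so y_41 = false.
The clause (y_43) is unit, so y_43 = true.
But (!y_43) is also a unit clause — contradiction.
Neither y_21 = true nor y_21 = false works.
Undo y_12 and try y_12 = false.
The clause (y_13) is unit, so y_13 = true.
The clause (!y_23) is unit, so y_23 = false.
The clause (!y_33) is unit, so y_33 = false.
The clause (!y_43) is unit, so y_43 = false.
Case y_21 = true:
The clause (!y_31) is unit, so y_31 = false.
The clause (y_32) is unit, so y_32 = true.
The clause (!y_41) is unit, so y_41 = false.
The clause (y_42) is unit, so y_42 = true.
But (!y_42) is also a unit clause — contradiction.
Undo y_21 and try y_21 = false.
The clause (y_22) is unit, so y_22 = true.
The clause (!y_32) is unit, so y_32 = false.
The clause (y_31) is unit, so y_31 = true.
The clause (!y_41) is unit, so y_41 = false.
The clause (y_42) is unit, so y_42 = true.
But (!y_42) is also a unit clause — contradiction.
Neither y_21 = true nor y_21 = false works.
Neither y_12 = true nor y_12 = false works.
Undo y_11 and try y_11 = true.
The clause (!y_21) is unit, so y_21 = false.
The clause (!y_31) is unit, so y_31 = false.
The clause (!y_41) is unit, so y_41 = false.
Case y_22 = true:
The clause (!y_12) is unit, so y_12 = false.
The clause (!y_32) is unit, so y_32 = false.
The clause (y_33) is unit, so y_33 = true.
The clause (!y_42) is unit, so y_42 = false.
The clause (y_43) is unit, so y_43 = true.
But (!y_43) is also a unit clause — contradiction.
Undo y_22 and try y_22 = false.
The clause (y_23) is unit, so y_23 = true.
The clause (!y_13) is unit, so y_13 = false.
The clause (!y_33) is unit, so y_33 = false.
The clause (y_32) is unit, so y_32 = true.
The clause (!y_12) is unit, so y_12 = false.
The clause (!y_42) is unit, so y_42 = false.
The clause (y_43) is unit, so y_43 = true.
But (!y_43) is also a unit clause — contradiction.
Neither y_22 = true nor y_22 = false works.
Neither y_11 = true nor y_11 = false works.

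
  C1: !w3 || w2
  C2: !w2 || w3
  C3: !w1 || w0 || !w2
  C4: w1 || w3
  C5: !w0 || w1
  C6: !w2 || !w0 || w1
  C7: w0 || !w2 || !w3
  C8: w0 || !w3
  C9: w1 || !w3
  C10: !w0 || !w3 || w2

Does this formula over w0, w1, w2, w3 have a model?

Yes

Try w3 = true.
From the singleton clause (w2), w2 = true.
From the singleton clause (w0), w0 = true.
From the singleton clause (w1), w1 = true.
Every clause now holds.
A satisfying assignment: w0=true, w1=true, w2=true, w3=true.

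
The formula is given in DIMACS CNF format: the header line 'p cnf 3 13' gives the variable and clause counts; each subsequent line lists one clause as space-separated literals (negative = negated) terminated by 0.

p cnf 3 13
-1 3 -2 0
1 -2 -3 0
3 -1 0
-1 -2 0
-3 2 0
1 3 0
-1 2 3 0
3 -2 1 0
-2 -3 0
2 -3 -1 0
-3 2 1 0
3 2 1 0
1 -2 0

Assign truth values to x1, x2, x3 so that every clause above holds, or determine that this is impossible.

UNSATISFIABLE

Branch on x3: set x3 = True.
Unit clause (x2) forces x2 = True.
Now (¬x2) is unsatisfied and unit — conflict.
So x3 must be the other value — set x3 = False.
Unit clause (¬x1) forces x1 = False.
Now (x1) is unsatisfied and unit — conflict.
Both values of x3 lead to a conflict.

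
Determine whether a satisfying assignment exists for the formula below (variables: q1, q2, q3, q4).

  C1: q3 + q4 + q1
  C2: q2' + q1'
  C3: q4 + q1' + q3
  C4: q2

(q2) alone gives q2 = 1.
(q1') alone gives q1 = 0.
Case q3 = 1:
Every clause is now satisfied; q4 is unconstrained.
A satisfying assignment: q1: 0,  q2: 1,  q3: 1,  q4: 0.

Yes, satisfiable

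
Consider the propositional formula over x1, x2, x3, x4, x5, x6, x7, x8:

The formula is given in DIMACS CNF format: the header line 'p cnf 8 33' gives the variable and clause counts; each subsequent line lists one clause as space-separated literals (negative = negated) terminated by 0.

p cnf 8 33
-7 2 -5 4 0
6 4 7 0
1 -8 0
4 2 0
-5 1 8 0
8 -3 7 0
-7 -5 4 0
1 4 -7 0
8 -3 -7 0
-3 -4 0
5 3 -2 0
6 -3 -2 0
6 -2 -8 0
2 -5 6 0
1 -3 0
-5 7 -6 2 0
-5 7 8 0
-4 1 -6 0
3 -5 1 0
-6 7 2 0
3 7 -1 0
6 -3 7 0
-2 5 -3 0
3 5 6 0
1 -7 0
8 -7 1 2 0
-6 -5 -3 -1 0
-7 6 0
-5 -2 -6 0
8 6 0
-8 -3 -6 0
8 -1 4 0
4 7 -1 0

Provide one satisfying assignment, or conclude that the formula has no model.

x1 ↦ True; x2 ↦ False; x3 ↦ False; x4 ↦ True; x5 ↦ True; x6 ↦ True; x7 ↦ True; x8 ↦ True

Suppose x1 = True.
Suppose x4 = True.
Unit clause (¬x3) forces x3 = False.
Unit clause (x7) forces x7 = True.
Unit clause (x6) forces x6 = True.
Suppose x5 = True.
Unit clause (¬x2) forces x2 = False.
Every clause is now satisfied; x8 is unconstrained.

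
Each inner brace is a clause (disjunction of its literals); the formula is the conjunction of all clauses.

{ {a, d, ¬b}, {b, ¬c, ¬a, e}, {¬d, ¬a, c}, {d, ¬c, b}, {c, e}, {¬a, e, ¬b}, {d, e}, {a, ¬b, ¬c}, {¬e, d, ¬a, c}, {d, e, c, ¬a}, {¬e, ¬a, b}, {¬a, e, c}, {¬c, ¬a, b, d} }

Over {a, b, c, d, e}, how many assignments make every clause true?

7

There are 2^5 = 32 truth assignments over (a, b, c, d, e).
Split on c. With c = True, the clauses containing c are satisfied and ¬c drops from the rest; 4 of the 2^4 = 16 assignments to the other variables satisfy what remains.
With c = False, by the same count on the reduced clause set, 3 assignments work.
Total: 4 + 3 = 7.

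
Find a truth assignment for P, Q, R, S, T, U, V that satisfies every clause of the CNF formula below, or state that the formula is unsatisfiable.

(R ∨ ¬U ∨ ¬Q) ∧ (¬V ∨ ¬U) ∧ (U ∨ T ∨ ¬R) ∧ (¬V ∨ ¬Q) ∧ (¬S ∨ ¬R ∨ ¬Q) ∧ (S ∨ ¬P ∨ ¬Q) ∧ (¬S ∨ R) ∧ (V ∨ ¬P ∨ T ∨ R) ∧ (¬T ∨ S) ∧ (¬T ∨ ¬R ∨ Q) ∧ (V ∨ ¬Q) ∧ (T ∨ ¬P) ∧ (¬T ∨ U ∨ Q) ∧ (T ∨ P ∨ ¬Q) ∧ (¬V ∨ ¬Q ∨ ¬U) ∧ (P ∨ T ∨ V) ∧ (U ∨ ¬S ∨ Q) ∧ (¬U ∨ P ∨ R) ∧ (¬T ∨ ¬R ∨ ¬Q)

P=False; Q=False; R=False; S=False; T=False; U=False; V=True

Try V = True.
The clause (¬U) is unit, so U = False.
The clause (¬Q) is unit, so Q = False.
The clause (¬T) is unit, so T = False.
The clause (¬R) is unit, so R = False.
The clause (¬S) is unit, so S = False.
The clause (¬P) is unit, so P = False.
This assignment satisfies each clause.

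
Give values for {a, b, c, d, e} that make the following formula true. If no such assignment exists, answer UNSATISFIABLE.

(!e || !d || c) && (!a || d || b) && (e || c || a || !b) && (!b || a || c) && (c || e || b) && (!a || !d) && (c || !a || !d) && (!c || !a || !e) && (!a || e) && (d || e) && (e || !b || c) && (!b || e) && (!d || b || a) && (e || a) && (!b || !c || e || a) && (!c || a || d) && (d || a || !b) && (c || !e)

a ↦ false, b ↦ true, c ↦ true, d ↦ true, e ↦ true

Try a = false.
From the singleton clause (e), e = true.
From the singleton clause (c), c = true.
From the singleton clause (d), d = true.
From the singleton clause (b), b = true.
This assignment satisfies each clause.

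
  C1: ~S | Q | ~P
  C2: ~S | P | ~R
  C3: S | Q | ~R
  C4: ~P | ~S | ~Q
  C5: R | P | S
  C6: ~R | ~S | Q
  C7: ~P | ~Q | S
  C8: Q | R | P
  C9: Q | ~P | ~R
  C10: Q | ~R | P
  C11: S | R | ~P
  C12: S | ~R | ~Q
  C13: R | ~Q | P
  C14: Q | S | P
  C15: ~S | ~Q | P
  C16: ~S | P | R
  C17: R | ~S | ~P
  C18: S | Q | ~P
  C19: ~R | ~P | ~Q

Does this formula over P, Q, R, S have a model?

Suppose S = 0.
Suppose Q = 1.
The clause (~P) is unit, so P = 0.
The clause (R) is unit, so R = 1.
That conflicts with the unit clause (~R).
Backtrack on Q: now try Q = 0.
The clause (~R) is unit, so R = 0.
The clause (P) is unit, so P = 1.
That conflicts with the unit clause (~P).
Neither Q = 1 nor Q = 0 works.
Backtrack on S: now try S = 1.
Suppose Q = 1.
The clause (~P) is unit, so P = 0.
That conflicts with the unit clause (P).
Backtrack on Q: now try Q = 0.
The clause (~P) is unit, so P = 0.
The clause (~R) is unit, so R = 0.
That conflicts with the unit clause (R).
Neither Q = 1 nor Q = 0 works.
Neither S = 1 nor S = 0 works.
No assignment satisfies every clause.

Unsatisfiable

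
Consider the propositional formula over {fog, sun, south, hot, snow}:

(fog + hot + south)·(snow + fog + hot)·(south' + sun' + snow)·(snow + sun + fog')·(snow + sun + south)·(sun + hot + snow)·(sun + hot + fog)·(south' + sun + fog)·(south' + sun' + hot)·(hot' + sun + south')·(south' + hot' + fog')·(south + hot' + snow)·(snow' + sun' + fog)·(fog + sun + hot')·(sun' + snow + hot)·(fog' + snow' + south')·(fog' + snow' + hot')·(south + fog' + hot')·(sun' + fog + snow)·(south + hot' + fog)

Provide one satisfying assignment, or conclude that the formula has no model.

fog: 1,  sun: 0,  south: 0,  hot: 0,  snow: 1

Case fog = 1:
Case snow = 1:
(south') alone gives south = 0.
(hot') alone gives hot = 0.
Every clause is now satisfied; sun is unconstrained.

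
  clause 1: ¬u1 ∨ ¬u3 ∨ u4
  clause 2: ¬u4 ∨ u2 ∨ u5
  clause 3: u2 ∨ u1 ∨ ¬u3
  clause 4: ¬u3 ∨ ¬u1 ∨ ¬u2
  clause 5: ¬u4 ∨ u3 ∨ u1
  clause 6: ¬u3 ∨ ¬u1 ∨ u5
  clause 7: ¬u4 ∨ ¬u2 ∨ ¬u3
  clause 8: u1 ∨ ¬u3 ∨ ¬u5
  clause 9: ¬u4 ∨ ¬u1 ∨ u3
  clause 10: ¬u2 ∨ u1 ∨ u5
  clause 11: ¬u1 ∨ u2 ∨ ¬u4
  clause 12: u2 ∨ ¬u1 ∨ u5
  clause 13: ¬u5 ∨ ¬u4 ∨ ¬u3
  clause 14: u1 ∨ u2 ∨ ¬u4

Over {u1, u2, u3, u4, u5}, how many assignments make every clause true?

There are 2^5 = 32 truth assignments over (u1, u2, u3, u4, u5).
Split on u5. With u5 = True, the clauses containing u5 are satisfied and ¬u5 drops from the rest; 4 of the 2^4 = 16 assignments to the other variables satisfy what remains.
With u5 = False, by the same count on the reduced clause set, 2 assignments work.
(One model: u1=F, u2=F, u3=F, u4=F, u5=F.)
Total: 4 + 2 = 6.

6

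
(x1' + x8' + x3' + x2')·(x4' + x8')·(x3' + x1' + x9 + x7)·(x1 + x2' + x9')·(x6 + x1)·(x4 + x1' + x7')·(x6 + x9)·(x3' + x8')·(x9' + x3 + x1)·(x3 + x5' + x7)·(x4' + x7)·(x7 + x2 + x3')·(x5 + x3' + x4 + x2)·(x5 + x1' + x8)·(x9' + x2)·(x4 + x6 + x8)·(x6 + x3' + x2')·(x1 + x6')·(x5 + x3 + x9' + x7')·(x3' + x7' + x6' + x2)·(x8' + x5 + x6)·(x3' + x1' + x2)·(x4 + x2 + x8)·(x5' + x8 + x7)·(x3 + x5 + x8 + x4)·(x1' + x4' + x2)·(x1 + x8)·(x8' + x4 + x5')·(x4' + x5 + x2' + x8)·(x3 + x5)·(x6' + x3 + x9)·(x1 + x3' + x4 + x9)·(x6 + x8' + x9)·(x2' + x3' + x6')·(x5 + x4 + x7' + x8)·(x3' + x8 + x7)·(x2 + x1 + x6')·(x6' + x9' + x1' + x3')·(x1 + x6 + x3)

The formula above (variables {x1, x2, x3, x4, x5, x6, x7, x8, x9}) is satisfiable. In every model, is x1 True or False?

Suppose x1 = 0.
Unit clause (x6) forces x6 = 1.
Now (x6') is unsatisfied and unit — conflict.
So every satisfying assignment has x1 = True.

True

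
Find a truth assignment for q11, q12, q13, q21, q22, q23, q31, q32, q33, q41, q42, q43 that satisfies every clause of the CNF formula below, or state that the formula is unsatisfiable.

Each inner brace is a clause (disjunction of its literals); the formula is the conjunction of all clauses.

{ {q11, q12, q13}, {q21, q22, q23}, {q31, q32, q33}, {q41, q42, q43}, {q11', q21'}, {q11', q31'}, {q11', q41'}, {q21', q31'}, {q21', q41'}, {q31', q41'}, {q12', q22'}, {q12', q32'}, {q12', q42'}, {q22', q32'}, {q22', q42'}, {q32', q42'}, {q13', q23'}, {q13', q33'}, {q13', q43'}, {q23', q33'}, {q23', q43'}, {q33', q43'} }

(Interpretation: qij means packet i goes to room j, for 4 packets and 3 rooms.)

Branch on q11: set q11 = 0.
Branch on q12: set q12 = 1.
(q22') alone gives q22 = 0.
(q32') alone gives q32 = 0.
(q42') alone gives q42 = 0.
Branch on q21: set q21 = 1.
(q31') alone gives q31 = 0.
(q33) alone gives q33 = 1.
(q41') alone gives q41 = 0.
(q43) alone gives q43 = 1.
That conflicts with the unit clause (q43').
Backtrack on q21: now try q21 = 0.
(q23) alone gives q23 = 1.
(q13') alone gives q13 = 0.
(q33') alone gives q33 = 0.
(q31) alone gives q31 = 1.
(q41') alone gives q41 = 0.
(q43) alone gives q43 = 1.
That conflicts with the unit clause (q43').
Both values of q21 lead to a conflict.
Backtrack on q12: now try q12 = 0.
(q13) alone gives q13 = 1.
(q23') alone gives q23 = 0.
(q33') alone gives q33 = 0.
(q43') alone gives q43 = 0.
Branch on q21: set q21 = 1.
(q31') alone gives q31 = 0.
(q32) alone gives q32 = 1.
(q41') alone gives q41 = 0.
(q42) alone gives q42 = 1.
That conflicts with the unit clause (q42').
Backtrack on q21: now try q21 = 0.
(q22) alone gives q22 = 1.
(q32') alone gives q32 = 0.
(q31) alone gives q31 = 1.
(q41') alone gives q41 = 0.
(q42) alone gives q42 = 1.
That conflicts with the unit clause (q42').
Both values of q21 lead to a conflict.
Both values of q12 lead to a conflict.
Backtrack on q11: now try q11 = 1.
(q21') alone gives q21 = 0.
(q31') alone gives q31 = 0.
(q41') alone gives q41 = 0.
Branch on q22: set q22 = 1.
(q12') alone gives q12 = 0.
(q32') alone gives q32 = 0.
(q33) alone gives q33 = 1.
(q42') alone gives q42 = 0.
(q43) alone gives q43 = 1.
That conflicts with the unit clause (q43').
Backtrack on q22: now try q22 = 0.
(q23) alone gives q23 = 1.
(q13') alone gives q13 = 0.
(q33') alone gives q33 = 0.
(q32) alone gives q32 = 1.
(q12') alone gives q12 = 0.
(q42') alone gives q42 = 0.
(q43) alone gives q43 = 1.
That conflicts with the unit clause (q43').
Both values of q22 lead to a conflict.
Both values of q11 lead to a conflict.

UNSATISFIABLE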